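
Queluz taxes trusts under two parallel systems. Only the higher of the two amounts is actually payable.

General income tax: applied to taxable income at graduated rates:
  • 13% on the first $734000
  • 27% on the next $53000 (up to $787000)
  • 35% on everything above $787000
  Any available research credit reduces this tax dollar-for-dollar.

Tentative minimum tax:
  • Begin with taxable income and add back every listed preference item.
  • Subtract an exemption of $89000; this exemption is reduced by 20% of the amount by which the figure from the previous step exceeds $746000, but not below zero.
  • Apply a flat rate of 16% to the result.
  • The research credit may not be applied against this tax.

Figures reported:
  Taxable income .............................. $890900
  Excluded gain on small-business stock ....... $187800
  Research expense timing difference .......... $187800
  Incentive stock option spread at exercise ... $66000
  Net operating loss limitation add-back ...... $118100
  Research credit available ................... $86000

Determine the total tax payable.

Tentative minimum tax:
  Adjusted income: $890900 + $187800 + $187800 + $66000 + $118100 = $1450600
  Exemption: 20% × ($1450600 − $746000) = $140920 ≥ $89000, so the exemption is fully phased out
  Base: $1450600 − $0 = $1450600
  $1450600 × 16% = $232096

General income tax:
  $734000 × 13% = $95420
  $53000 × 27% = $14310
  $103900 × 35% = $36365
  → $146095
  Less research credit $86000 → $60095

$232096 > $60095, so the tentative minimum tax is the binding amount.

$232096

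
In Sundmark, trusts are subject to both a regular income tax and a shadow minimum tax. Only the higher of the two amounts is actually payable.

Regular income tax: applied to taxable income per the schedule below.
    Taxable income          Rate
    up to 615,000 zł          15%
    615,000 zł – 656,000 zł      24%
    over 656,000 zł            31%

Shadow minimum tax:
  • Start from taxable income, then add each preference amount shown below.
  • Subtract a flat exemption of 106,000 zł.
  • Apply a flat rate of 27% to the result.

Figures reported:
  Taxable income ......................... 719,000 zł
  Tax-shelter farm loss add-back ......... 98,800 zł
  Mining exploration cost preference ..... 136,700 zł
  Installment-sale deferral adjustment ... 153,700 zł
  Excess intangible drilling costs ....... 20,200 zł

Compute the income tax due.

276,048 zł

Shadow minimum tax:
  Adjusted income: 719,000 zł + 98,800 zł + 136,700 zł + 153,700 zł + 20,200 zł = 1,128,400 zł
  Less exemption 106,000 zł → base 1,022,400 zł
  1,022,400 zł × 27% = 276,048 zł

Regular income tax:
  615,000 zł × 15% = 92,250 zł
  41,000 zł × 24% = 9,840 zł
  63,000 zł × 31% = 19,530 zł
  → 121,620 zł

276,048 zł > 121,620 zł, so the shadow minimum tax is the binding amount.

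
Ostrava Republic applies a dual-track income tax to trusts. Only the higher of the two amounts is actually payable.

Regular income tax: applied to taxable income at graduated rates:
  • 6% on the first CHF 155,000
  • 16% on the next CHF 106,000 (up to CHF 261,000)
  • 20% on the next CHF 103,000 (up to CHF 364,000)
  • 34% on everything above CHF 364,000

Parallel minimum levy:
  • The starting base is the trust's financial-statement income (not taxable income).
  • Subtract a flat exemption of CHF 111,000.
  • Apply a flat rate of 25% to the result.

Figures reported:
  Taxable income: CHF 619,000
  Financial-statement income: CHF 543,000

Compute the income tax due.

Parallel minimum levy:
  Base (financial-statement income): CHF 543,000
  Less exemption CHF 111,000 → base CHF 432,000
  CHF 432,000 × 25% = CHF 108,000

Regular income tax:
  CHF 155,000 × 6% = CHF 9,300
  CHF 106,000 × 16% = CHF 16,960
  CHF 103,000 × 20% = CHF 20,600
  CHF 255,000 × 34% = CHF 86,700
  → CHF 133,560

CHF 133,560 > CHF 108,000, so the regular income tax governs.

CHF 133,560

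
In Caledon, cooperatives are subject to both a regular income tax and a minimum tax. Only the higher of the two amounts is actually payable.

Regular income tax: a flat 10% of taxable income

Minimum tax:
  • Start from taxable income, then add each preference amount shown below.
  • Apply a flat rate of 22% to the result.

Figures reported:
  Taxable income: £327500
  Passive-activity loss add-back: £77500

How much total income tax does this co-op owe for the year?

Regular income tax:
  £327500 × 10% = £32750

Minimum tax:
  Adjusted income: £327500 + £77500 = £405000
  £405000 × 22% = £89100

£89100 > £32750, so the minimum tax is the binding amount.

£89100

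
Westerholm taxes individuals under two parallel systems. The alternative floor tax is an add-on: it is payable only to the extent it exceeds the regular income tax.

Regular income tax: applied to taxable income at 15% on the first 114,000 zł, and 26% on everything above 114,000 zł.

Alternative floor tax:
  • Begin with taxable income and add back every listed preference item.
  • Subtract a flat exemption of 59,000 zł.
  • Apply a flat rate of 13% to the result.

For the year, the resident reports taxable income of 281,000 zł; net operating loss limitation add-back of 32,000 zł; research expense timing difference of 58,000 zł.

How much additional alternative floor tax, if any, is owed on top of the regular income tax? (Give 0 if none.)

Alternative floor tax:
  Adjusted income: 281,000 zł + 32,000 zł + 58,000 zł = 371,000 zł
  Less exemption 59,000 zł → base 312,000 zł
  312,000 zł × 13% = 40,560 zł

Regular income tax:
  114,000 zł × 15% = 17,100 zł
  167,000 zł × 26% = 43,420 zł
  → 60,520 zł

40,560 zł ≤ 60,520 zł, so no add-on is due.

0 zł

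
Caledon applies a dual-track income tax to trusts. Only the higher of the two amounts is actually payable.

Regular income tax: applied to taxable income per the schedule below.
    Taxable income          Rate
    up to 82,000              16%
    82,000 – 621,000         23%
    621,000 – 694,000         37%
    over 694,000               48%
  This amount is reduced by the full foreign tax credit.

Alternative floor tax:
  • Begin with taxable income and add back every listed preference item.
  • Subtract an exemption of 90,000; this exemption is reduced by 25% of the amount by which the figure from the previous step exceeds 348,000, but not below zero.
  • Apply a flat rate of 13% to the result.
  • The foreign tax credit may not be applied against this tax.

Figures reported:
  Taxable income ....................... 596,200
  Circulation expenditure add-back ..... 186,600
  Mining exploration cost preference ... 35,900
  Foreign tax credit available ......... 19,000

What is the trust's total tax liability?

Regular income tax:
  82,000 × 16% = 13,120
  514,200 × 23% = 118,266
  → 131,386
  Less foreign tax credit 19,000 → 112,386

Alternative floor tax:
  Adjusted income: 596,200 + 186,600 + 35,900 = 818,700
  Exemption: 25% × (818,700 − 348,000) = 117,675 ≥ 90,000, so the exemption is fully phased out
  Base: 818,700 − 0 = 818,700
  818,700 × 13% = 106,431

112,386 > 106,431, so the regular income tax governs.

112,386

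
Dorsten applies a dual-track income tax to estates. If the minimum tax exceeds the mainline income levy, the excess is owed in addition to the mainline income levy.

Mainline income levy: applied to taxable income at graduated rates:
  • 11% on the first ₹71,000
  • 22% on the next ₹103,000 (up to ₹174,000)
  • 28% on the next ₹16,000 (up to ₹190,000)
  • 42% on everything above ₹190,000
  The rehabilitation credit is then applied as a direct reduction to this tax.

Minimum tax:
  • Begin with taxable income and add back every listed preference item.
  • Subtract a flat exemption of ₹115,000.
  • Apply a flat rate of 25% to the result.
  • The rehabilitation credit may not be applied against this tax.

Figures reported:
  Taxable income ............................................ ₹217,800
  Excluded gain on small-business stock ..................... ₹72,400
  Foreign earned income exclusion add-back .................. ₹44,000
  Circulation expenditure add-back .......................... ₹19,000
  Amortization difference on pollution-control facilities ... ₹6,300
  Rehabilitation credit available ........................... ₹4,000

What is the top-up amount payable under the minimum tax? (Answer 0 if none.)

₹18,499

Minimum tax:
  Adjusted income: ₹217,800 + ₹72,400 + ₹44,000 + ₹19,000 + ₹6,300 = ₹359,500
  Less exemption ₹115,000 → base ₹244,500
  ₹244,500 × 25% = ₹61,125

Mainline income levy:
  ₹71,000 × 11% = ₹7,810
  ₹103,000 × 22% = ₹22,660
  ₹16,000 × 28% = ₹4,480
  ₹27,800 × 42% = ₹11,676
  → ₹46,626
  Less rehabilitation credit ₹4,000 → ₹42,626

Excess of minimum tax over mainline income levy: ₹61,125 − ₹42,626 = ₹18,499.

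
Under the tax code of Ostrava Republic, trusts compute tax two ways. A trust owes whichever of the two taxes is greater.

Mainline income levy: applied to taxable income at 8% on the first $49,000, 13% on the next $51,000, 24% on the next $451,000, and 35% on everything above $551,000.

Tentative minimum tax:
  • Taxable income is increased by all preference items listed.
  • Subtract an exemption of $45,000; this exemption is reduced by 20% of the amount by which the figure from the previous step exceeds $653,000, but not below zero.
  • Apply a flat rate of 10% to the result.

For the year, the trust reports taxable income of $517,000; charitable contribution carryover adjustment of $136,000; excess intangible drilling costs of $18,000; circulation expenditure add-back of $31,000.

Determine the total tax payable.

$110,630

Mainline income levy:
  $49,000 × 8% = $3,920
  $51,000 × 13% = $6,630
  $417,000 × 24% = $100,080
  → $110,630

Tentative minimum tax:
  Adjusted income: $517,000 + $136,000 + $18,000 + $31,000 = $702,000
  Exemption: $45,000 − 20% × ($702,000 − $653,000) = $45,000 − $9,800 = $35,200
  Base: $702,000 − $35,200 = $666,800
  $666,800 × 10% = $66,680

$110,630 > $66,680, so the mainline income levy governs.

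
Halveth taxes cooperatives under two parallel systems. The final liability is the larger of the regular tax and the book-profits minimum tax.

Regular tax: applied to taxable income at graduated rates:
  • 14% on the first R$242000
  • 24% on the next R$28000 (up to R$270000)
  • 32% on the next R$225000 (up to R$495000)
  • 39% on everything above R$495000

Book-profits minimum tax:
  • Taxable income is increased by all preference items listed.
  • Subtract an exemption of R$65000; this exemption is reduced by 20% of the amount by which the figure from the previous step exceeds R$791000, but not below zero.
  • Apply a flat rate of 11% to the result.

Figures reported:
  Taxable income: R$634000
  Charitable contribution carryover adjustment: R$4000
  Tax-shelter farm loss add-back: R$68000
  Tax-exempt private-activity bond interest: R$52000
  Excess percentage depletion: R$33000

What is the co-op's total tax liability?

R$166810

Regular tax:
  R$242000 × 14% = R$33880
  R$28000 × 24% = R$6720
  R$225000 × 32% = R$72000
  R$139000 × 39% = R$54210
  → R$166810

Book-profits minimum tax:
  Adjusted income: R$634000 + R$4000 + R$68000 + R$52000 + R$33000 = R$791000
  Exemption: R$791000 ≤ R$791000, so full R$65000 applies
  Base: R$791000 − R$65000 = R$726000
  R$726000 × 11% = R$79860

R$166810 > R$79860, so the regular tax governs.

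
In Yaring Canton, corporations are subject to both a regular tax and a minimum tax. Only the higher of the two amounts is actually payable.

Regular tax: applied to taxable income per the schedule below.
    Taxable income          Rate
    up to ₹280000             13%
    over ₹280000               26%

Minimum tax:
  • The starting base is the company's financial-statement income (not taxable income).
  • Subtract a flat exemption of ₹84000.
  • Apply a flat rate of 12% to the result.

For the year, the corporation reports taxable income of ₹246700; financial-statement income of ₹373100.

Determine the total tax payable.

Minimum tax:
  Base (financial-statement income): ₹373100
  Less exemption ₹84000 → base ₹289100
  ₹289100 × 12% = ₹34692

Regular tax:
  ₹246700 × 13% = ₹32071

₹34692 > ₹32071, so the minimum tax is the binding amount.

₹34692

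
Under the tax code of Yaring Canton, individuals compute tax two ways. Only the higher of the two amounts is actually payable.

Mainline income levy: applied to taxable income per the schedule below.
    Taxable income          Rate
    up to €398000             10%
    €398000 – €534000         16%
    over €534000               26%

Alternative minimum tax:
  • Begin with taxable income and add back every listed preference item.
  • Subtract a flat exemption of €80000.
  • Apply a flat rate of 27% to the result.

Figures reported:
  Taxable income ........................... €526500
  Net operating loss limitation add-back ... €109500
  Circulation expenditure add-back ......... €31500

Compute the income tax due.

Mainline income levy:
  €398000 × 10% = €39800
  €128500 × 16% = €20560
  → €60360

Alternative minimum tax:
  Adjusted income: €526500 + €109500 + €31500 = €667500
  Less exemption €80000 → base €587500
  €587500 × 27% = €158625

€158625 > €60360, so the alternative minimum tax is the binding amount.

€158625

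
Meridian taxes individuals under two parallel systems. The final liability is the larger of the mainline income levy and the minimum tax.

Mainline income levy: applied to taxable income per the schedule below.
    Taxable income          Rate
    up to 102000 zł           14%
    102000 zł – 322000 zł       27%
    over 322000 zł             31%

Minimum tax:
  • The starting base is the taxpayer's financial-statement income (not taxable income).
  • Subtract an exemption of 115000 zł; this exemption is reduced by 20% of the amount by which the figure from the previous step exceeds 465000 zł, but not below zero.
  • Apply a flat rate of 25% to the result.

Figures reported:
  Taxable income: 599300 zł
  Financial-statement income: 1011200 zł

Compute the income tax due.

251360 zł

Minimum tax:
  Base (financial-statement income): 1011200 zł
  Exemption: 115000 zł − 20% × (1011200 zł − 465000 zł) = 115000 zł − 109240 zł = 5760 zł
  Base: 1011200 zł − 5760 zł = 1005440 zł
  1005440 zł × 25% = 251360 zł

Mainline income levy:
  102000 zł × 14% = 14280 zł
  220000 zł × 27% = 59400 zł
  277300 zł × 31% = 85963 zł
  → 159643 zł

251360 zł > 159643 zł, so the minimum tax is the binding amount.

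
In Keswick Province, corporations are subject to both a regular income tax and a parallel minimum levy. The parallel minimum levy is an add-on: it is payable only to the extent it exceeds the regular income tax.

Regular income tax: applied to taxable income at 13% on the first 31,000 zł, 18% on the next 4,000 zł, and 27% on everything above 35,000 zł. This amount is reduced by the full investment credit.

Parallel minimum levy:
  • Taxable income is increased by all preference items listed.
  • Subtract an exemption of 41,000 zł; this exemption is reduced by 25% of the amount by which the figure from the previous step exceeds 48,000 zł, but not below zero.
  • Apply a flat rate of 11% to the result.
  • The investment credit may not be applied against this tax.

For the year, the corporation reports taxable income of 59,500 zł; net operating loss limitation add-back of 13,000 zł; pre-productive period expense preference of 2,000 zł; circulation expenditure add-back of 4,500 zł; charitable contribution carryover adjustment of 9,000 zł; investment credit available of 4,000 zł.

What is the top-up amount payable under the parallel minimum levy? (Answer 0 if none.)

0 zł

Regular income tax:
  31,000 zł × 13% = 4,030 zł
  4,000 zł × 18% = 720 zł
  24,500 zł × 27% = 6,615 zł
  → 11,365 zł
  Less investment credit 4,000 zł → 7,365 zł

Parallel minimum levy:
  Adjusted income: 59,500 zł + 13,000 zł + 2,000 zł + 4,500 zł + 9,000 zł = 88,000 zł
  Exemption: 41,000 zł − 25% × (88,000 zł − 48,000 zł) = 41,000 zł − 10,000 zł = 31,000 zł
  Base: 88,000 zł − 31,000 zł = 57,000 zł
  57,000 zł × 11% = 6,270 zł

6,270 zł ≤ 7,365 zł, so no add-on is due.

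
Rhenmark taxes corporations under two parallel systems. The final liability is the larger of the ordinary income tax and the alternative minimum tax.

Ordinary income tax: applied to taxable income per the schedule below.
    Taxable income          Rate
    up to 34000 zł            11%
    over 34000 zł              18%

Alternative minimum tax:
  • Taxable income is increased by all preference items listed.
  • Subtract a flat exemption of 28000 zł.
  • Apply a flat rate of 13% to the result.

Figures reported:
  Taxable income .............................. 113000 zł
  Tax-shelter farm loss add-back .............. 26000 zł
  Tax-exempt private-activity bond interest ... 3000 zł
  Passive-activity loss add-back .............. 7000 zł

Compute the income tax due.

Alternative minimum tax:
  Adjusted income: 113000 zł + 26000 zł + 3000 zł + 7000 zł = 149000 zł
  Less exemption 28000 zł → base 121000 zł
  121000 zł × 13% = 15730 zł

Ordinary income tax:
  34000 zł × 11% = 3740 zł
  79000 zł × 18% = 14220 zł
  → 17960 zł

17960 zł > 15730 zł, so the ordinary income tax governs.

17960 zł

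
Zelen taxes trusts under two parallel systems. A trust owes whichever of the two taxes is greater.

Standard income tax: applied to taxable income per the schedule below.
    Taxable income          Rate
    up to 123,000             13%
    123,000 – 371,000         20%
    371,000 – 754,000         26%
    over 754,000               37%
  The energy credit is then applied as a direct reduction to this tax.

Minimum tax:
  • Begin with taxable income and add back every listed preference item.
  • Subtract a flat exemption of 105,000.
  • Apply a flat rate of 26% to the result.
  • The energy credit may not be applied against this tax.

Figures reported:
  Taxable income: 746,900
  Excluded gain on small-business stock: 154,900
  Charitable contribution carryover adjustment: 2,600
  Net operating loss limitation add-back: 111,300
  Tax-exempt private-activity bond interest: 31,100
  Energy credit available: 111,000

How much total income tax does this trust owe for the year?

Minimum tax:
  Adjusted income: 746,900 + 154,900 + 2,600 + 111,300 + 31,100 = 1,046,800
  Less exemption 105,000 → base 941,800
  941,800 × 26% = 244,868

Standard income tax:
  123,000 × 13% = 15,990
  248,000 × 20% = 49,600
  375,900 × 26% = 97,734
  → 163,324
  Less energy credit 111,000 → 52,324

244,868 > 52,324, so the minimum tax is the binding amount.

244,868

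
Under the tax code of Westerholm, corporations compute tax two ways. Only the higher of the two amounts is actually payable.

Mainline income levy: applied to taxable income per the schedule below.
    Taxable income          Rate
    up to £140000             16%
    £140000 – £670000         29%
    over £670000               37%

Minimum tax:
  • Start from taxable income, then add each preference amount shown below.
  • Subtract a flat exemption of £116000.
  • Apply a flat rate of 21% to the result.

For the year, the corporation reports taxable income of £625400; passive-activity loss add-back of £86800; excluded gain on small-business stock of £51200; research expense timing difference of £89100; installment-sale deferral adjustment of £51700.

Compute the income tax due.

Minimum tax:
  Adjusted income: £625400 + £86800 + £51200 + £89100 + £51700 = £904200
  Less exemption £116000 → base £788200
  £788200 × 21% = £165522

Mainline income levy:
  £140000 × 16% = £22400
  £485400 × 29% = £140766
  → £163166

£165522 > £163166, so the minimum tax is the binding amount.

£165522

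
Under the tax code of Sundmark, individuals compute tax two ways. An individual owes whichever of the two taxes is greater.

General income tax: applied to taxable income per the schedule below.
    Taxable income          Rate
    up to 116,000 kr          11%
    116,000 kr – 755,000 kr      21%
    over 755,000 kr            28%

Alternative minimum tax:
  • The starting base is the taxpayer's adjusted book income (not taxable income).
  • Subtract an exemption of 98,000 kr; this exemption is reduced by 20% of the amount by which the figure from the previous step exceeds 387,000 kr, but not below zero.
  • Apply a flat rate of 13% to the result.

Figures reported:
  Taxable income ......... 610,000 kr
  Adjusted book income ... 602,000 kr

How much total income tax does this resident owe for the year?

General income tax:
  116,000 kr × 11% = 12,760 kr
  494,000 kr × 21% = 103,740 kr
  → 116,500 kr

Alternative minimum tax:
  Base (adjusted book income): 602,000 kr
  Exemption: 98,000 kr − 20% × (602,000 kr − 387,000 kr) = 98,000 kr − 43,000 kr = 55,000 kr
  Base: 602,000 kr − 55,000 kr = 547,000 kr
  547,000 kr × 13% = 71,110 kr

116,500 kr > 71,110 kr, so the general income tax governs.

116,500 kr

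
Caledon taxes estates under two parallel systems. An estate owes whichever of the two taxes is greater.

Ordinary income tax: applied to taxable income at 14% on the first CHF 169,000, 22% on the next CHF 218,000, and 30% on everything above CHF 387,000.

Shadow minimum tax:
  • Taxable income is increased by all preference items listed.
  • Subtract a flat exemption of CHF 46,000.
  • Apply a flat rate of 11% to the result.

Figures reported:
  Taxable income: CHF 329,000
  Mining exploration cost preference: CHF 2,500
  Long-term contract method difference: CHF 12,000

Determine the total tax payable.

CHF 58,860

Shadow minimum tax:
  Adjusted income: CHF 329,000 + CHF 2,500 + CHF 12,000 = CHF 343,500
  Less exemption CHF 46,000 → base CHF 297,500
  CHF 297,500 × 11% = CHF 32,725

Ordinary income tax:
  CHF 169,000 × 14% = CHF 23,660
  CHF 160,000 × 22% = CHF 35,200
  → CHF 58,860

CHF 58,860 > CHF 32,725, so the ordinary income tax governs.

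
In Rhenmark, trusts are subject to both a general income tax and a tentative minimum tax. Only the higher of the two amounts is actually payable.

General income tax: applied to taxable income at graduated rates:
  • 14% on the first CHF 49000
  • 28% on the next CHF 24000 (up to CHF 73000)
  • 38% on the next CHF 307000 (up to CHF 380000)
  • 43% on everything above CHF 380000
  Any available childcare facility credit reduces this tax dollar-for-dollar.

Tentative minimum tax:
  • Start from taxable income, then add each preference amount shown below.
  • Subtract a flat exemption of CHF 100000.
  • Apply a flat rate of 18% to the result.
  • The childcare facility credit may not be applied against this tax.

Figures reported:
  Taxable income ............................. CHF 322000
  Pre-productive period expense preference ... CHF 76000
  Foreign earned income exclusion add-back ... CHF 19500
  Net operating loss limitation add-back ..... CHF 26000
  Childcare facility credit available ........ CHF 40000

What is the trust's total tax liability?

CHF 68200

Tentative minimum tax:
  Adjusted income: CHF 322000 + CHF 76000 + CHF 19500 + CHF 26000 = CHF 443500
  Less exemption CHF 100000 → base CHF 343500
  CHF 343500 × 18% = CHF 61830

General income tax:
  CHF 49000 × 14% = CHF 6860
  CHF 24000 × 28% = CHF 6720
  CHF 249000 × 38% = CHF 94620
  → CHF 108200
  Less childcare facility credit CHF 40000 → CHF 68200

CHF 68200 > CHF 61830, so the general income tax governs.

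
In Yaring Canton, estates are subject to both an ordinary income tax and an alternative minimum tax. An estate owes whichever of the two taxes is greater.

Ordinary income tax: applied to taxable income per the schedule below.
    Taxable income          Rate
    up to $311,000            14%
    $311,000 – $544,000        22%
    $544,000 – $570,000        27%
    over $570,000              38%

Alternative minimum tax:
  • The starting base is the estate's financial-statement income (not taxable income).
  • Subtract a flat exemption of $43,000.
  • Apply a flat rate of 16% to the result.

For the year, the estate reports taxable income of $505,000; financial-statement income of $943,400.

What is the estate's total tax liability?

Ordinary income tax:
  $311,000 × 14% = $43,540
  $194,000 × 22% = $42,680
  → $86,220

Alternative minimum tax:
  Base (financial-statement income): $943,400
  Less exemption $43,000 → base $900,400
  $900,400 × 16% = $144,064

$144,064 > $86,220, so the alternative minimum tax is the binding amount.

$144,064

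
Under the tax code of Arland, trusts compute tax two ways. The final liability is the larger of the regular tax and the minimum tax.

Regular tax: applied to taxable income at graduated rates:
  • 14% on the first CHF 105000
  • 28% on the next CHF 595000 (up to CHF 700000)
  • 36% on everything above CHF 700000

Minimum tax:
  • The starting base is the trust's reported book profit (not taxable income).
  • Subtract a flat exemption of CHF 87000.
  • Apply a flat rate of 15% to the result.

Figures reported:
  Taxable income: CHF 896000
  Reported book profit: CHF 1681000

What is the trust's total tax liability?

Minimum tax:
  Base (reported book profit): CHF 1681000
  Less exemption CHF 87000 → base CHF 1594000
  CHF 1594000 × 15% = CHF 239100

Regular tax:
  CHF 105000 × 14% = CHF 14700
  CHF 595000 × 28% = CHF 166600
  CHF 196000 × 36% = CHF 70560
  → CHF 251860

CHF 251860 > CHF 239100, so the regular tax governs.

CHF 251860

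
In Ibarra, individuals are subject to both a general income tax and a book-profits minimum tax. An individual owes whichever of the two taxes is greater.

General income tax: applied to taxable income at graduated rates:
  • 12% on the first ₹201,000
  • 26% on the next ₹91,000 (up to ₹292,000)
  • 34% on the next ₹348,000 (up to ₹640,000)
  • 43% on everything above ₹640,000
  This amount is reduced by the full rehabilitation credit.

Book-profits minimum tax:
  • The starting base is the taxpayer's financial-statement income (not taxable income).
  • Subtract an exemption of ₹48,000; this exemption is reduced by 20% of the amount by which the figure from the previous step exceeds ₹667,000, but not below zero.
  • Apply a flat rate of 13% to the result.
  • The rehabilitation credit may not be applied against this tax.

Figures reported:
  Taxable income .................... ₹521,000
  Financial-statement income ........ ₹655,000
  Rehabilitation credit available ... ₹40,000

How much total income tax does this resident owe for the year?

Book-profits minimum tax:
  Base (financial-statement income): ₹655,000
  Exemption: ₹655,000 ≤ ₹667,000, so full ₹48,000 applies
  Base: ₹655,000 − ₹48,000 = ₹607,000
  ₹607,000 × 13% = ₹78,910

General income tax:
  ₹201,000 × 12% = ₹24,120
  ₹91,000 × 26% = ₹23,660
  ₹229,000 × 34% = ₹77,860
  → ₹125,640
  Less rehabilitation credit ₹40,000 → ₹85,640

₹85,640 > ₹78,910, so the general income tax governs.

₹85,640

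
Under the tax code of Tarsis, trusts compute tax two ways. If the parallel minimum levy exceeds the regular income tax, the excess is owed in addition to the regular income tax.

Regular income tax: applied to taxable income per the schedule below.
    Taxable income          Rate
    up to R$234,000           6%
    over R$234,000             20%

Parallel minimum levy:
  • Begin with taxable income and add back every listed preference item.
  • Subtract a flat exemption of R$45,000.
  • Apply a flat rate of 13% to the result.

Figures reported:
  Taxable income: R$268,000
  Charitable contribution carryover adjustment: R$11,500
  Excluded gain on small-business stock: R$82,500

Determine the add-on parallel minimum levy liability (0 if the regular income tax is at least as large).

R$20,370

Regular income tax:
  R$234,000 × 6% = R$14,040
  R$34,000 × 20% = R$6,800
  → R$20,840

Parallel minimum levy:
  Adjusted income: R$268,000 + R$11,500 + R$82,500 = R$362,000
  Less exemption R$45,000 → base R$317,000
  R$317,000 × 13% = R$41,210

Excess of parallel minimum levy over regular income tax: R$41,210 − R$20,840 = R$20,370.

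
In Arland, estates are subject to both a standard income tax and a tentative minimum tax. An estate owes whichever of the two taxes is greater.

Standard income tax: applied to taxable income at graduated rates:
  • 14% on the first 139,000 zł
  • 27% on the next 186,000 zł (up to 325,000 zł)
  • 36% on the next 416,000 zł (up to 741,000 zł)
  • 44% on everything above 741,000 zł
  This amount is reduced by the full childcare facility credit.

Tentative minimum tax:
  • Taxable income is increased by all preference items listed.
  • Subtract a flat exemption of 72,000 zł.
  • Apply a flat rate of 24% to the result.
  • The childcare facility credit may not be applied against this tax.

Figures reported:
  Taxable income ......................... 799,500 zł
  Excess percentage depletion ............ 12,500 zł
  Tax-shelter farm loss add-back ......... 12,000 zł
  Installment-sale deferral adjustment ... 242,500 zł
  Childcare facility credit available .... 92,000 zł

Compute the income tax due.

238,680 zł

Standard income tax:
  139,000 zł × 14% = 19,460 zł
  186,000 zł × 27% = 50,220 zł
  416,000 zł × 36% = 149,760 zł
  58,500 zł × 44% = 25,740 zł
  → 245,180 zł
  Less childcare facility credit 92,000 zł → 153,180 zł

Tentative minimum tax:
  Adjusted income: 799,500 zł + 12,500 zł + 12,000 zł + 242,500 zł = 1,066,500 zł
  Less exemption 72,000 zł → base 994,500 zł
  994,500 zł × 24% = 238,680 zł

238,680 zł > 153,180 zł, so the tentative minimum tax is the binding amount.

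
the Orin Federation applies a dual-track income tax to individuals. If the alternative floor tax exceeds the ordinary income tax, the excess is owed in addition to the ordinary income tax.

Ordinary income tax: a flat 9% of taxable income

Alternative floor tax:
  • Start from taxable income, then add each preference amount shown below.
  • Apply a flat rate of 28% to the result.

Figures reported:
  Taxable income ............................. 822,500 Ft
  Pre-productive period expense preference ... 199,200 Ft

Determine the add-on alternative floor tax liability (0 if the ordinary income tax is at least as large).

Alternative floor tax:
  Adjusted income: 822,500 Ft + 199,200 Ft = 1,021,700 Ft
  1,021,700 Ft × 28% = 286,076 Ft

Ordinary income tax:
  822,500 Ft × 9% = 74,025 Ft

Excess of alternative floor tax over ordinary income tax: 286,076 Ft − 74,025 Ft = 212,051 Ft.

212,051 Ft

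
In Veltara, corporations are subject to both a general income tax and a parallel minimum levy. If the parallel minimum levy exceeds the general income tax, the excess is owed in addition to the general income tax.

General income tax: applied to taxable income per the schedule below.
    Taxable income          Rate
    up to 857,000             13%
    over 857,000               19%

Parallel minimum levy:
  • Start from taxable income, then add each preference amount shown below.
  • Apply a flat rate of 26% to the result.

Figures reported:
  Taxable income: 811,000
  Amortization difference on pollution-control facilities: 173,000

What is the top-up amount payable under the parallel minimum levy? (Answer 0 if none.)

150,410

General income tax:
  811,000 × 13% = 105,430

Parallel minimum levy:
  Adjusted income: 811,000 + 173,000 = 984,000
  984,000 × 26% = 255,840

Excess of parallel minimum levy over general income tax: 255,840 − 105,430 = 150,410.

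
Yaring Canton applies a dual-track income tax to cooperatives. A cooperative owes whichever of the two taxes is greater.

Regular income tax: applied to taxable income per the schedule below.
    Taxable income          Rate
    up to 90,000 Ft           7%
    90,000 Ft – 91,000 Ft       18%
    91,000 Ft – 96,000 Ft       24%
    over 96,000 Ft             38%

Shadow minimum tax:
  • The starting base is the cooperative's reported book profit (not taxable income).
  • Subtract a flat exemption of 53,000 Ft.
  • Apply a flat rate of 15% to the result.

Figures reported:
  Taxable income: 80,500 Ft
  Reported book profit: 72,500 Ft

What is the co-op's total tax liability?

Shadow minimum tax:
  Base (reported book profit): 72,500 Ft
  Less exemption 53,000 Ft → base 19,500 Ft
  19,500 Ft × 15% = 2,925 Ft

Regular income tax:
  80,500 Ft × 7% = 5,635 Ft

5,635 Ft > 2,925 Ft, so the regular income tax governs.

5,635 Ft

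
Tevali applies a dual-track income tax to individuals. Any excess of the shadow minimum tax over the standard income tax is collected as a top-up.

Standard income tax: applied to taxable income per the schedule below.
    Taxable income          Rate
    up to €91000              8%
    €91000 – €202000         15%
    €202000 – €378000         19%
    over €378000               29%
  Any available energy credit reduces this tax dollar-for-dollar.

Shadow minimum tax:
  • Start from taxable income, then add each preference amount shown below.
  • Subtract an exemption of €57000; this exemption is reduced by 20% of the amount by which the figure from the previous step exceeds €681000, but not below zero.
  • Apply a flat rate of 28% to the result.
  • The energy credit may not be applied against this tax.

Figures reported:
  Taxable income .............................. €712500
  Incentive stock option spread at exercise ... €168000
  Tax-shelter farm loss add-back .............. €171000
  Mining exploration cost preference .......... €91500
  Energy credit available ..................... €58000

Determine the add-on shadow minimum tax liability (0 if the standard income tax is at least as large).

€223665

Standard income tax:
  €91000 × 8% = €7280
  €111000 × 15% = €16650
  €176000 × 19% = €33440
  €334500 × 29% = €97005
  → €154375
  Less energy credit €58000 → €96375

Shadow minimum tax:
  Adjusted income: €712500 + €168000 + €171000 + €91500 = €1143000
  Exemption: 20% × (€1143000 − €681000) = €92400 ≥ €57000, so the exemption is fully phased out
  Base: €1143000 − €0 = €1143000
  €1143000 × 28% = €320040

Excess of shadow minimum tax over standard income tax: €320040 − €96375 = €223665.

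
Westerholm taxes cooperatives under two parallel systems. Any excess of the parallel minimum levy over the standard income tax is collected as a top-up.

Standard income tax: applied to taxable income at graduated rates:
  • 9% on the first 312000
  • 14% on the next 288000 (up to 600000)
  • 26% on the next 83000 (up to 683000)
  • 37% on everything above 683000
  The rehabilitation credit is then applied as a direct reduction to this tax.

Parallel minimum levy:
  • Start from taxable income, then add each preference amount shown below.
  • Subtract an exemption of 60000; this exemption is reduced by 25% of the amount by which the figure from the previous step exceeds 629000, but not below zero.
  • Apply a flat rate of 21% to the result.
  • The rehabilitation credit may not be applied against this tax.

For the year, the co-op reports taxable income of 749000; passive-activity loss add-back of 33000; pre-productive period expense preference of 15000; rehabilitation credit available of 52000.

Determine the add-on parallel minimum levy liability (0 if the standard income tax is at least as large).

101190

Standard income tax:
  312000 × 9% = 28080
  288000 × 14% = 40320
  83000 × 26% = 21580
  66000 × 37% = 24420
  → 114400
  Less rehabilitation credit 52000 → 62400

Parallel minimum levy:
  Adjusted income: 749000 + 33000 + 15000 = 797000
  Exemption: 60000 − 25% × (797000 − 629000) = 60000 − 42000 = 18000
  Base: 797000 − 18000 = 779000
  779000 × 21% = 163590

Excess of parallel minimum levy over standard income tax: 163590 − 62400 = 101190.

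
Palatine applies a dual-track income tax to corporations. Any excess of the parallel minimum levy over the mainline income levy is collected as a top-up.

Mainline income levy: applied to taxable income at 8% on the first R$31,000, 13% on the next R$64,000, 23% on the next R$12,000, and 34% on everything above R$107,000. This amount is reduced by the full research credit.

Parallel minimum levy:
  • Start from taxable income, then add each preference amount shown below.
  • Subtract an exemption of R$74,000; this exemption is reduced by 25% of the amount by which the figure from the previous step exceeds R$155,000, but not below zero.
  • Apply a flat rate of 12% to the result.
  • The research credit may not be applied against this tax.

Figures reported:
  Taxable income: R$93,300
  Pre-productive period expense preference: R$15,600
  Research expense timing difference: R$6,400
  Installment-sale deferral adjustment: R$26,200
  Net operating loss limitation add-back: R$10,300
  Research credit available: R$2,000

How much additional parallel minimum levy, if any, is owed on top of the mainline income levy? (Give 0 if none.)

R$757

Parallel minimum levy:
  Adjusted income: R$93,300 + R$15,600 + R$6,400 + R$26,200 + R$10,300 = R$151,800
  Exemption: R$151,800 ≤ R$155,000, so full R$74,000 applies
  Base: R$151,800 − R$74,000 = R$77,800
  R$77,800 × 12% = R$9,336

Mainline income levy:
  R$31,000 × 8% = R$2,480
  R$62,300 × 13% = R$8,099
  → R$10,579
  Less research credit R$2,000 → R$8,579

Excess of parallel minimum levy over mainline income levy: R$9,336 − R$8,579 = R$757.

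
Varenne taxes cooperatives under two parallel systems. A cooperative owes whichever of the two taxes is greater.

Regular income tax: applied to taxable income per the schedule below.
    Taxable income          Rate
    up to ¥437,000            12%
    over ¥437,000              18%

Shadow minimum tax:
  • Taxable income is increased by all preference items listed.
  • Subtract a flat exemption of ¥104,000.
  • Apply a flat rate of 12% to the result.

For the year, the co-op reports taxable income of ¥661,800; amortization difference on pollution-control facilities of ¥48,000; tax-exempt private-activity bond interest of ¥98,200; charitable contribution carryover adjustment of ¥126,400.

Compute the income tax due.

¥99,648

Shadow minimum tax:
  Adjusted income: ¥661,800 + ¥48,000 + ¥98,200 + ¥126,400 = ¥934,400
  Less exemption ¥104,000 → base ¥830,400
  ¥830,400 × 12% = ¥99,648

Regular income tax:
  ¥437,000 × 12% = ¥52,440
  ¥224,800 × 18% = ¥40,464
  → ¥92,904

¥99,648 > ¥92,904, so the shadow minimum tax is the binding amount.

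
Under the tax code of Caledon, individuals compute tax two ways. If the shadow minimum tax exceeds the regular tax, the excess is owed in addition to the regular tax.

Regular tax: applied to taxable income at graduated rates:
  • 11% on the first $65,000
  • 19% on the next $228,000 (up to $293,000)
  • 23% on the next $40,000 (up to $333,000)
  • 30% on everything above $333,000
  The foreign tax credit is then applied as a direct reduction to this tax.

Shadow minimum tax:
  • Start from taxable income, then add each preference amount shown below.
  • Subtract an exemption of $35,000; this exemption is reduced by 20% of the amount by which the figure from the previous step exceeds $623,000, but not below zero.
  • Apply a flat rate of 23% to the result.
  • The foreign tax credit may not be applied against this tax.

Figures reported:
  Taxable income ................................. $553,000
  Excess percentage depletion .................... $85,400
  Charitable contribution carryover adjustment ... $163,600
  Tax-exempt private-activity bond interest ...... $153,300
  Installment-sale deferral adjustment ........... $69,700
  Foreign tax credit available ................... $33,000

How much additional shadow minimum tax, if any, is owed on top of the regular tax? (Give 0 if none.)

Shadow minimum tax:
  Adjusted income: $553,000 + $85,400 + $163,600 + $153,300 + $69,700 = $1,025,000
  Exemption: 20% × ($1,025,000 − $623,000) = $80,400 ≥ $35,000, so the exemption is fully phased out
  Base: $1,025,000 − $0 = $1,025,000
  $1,025,000 × 23% = $235,750

Regular tax:
  $65,000 × 11% = $7,150
  $228,000 × 19% = $43,320
  $40,000 × 23% = $9,200
  $220,000 × 30% = $66,000
  → $125,670
  Less foreign tax credit $33,000 → $92,670

Excess of shadow minimum tax over regular tax: $235,750 − $92,670 = $143,080.

$143,080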